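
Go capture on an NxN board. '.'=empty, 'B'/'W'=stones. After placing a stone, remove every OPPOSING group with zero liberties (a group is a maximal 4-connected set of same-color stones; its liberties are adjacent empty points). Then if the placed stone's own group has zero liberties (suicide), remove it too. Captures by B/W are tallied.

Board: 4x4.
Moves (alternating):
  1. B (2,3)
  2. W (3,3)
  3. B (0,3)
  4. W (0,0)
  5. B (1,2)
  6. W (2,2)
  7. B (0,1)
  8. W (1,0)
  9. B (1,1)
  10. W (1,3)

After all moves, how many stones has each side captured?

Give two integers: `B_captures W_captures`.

Move 1: B@(2,3) -> caps B=0 W=0
Move 2: W@(3,3) -> caps B=0 W=0
Move 3: B@(0,3) -> caps B=0 W=0
Move 4: W@(0,0) -> caps B=0 W=0
Move 5: B@(1,2) -> caps B=0 W=0
Move 6: W@(2,2) -> caps B=0 W=0
Move 7: B@(0,1) -> caps B=0 W=0
Move 8: W@(1,0) -> caps B=0 W=0
Move 9: B@(1,1) -> caps B=0 W=0
Move 10: W@(1,3) -> caps B=0 W=1

Answer: 0 1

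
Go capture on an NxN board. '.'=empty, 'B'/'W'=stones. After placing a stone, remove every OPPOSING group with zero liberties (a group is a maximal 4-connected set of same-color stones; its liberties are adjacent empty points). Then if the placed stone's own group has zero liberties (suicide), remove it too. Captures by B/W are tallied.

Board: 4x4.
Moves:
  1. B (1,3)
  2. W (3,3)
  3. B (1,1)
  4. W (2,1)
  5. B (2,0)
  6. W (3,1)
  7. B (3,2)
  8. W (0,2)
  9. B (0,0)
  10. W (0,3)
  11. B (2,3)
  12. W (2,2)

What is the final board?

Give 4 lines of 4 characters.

Move 1: B@(1,3) -> caps B=0 W=0
Move 2: W@(3,3) -> caps B=0 W=0
Move 3: B@(1,1) -> caps B=0 W=0
Move 4: W@(2,1) -> caps B=0 W=0
Move 5: B@(2,0) -> caps B=0 W=0
Move 6: W@(3,1) -> caps B=0 W=0
Move 7: B@(3,2) -> caps B=0 W=0
Move 8: W@(0,2) -> caps B=0 W=0
Move 9: B@(0,0) -> caps B=0 W=0
Move 10: W@(0,3) -> caps B=0 W=0
Move 11: B@(2,3) -> caps B=1 W=0
Move 12: W@(2,2) -> caps B=1 W=0

Answer: B.WW
.B.B
BWWB
.WB.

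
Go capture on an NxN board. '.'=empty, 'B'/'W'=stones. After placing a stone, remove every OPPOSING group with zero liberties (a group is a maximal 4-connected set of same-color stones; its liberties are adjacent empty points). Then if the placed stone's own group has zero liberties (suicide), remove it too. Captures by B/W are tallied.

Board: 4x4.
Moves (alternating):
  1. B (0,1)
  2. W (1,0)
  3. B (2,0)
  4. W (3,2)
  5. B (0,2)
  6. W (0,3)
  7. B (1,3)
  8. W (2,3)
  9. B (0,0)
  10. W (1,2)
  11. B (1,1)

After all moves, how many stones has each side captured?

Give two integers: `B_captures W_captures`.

Move 1: B@(0,1) -> caps B=0 W=0
Move 2: W@(1,0) -> caps B=0 W=0
Move 3: B@(2,0) -> caps B=0 W=0
Move 4: W@(3,2) -> caps B=0 W=0
Move 5: B@(0,2) -> caps B=0 W=0
Move 6: W@(0,3) -> caps B=0 W=0
Move 7: B@(1,3) -> caps B=1 W=0
Move 8: W@(2,3) -> caps B=1 W=0
Move 9: B@(0,0) -> caps B=1 W=0
Move 10: W@(1,2) -> caps B=1 W=0
Move 11: B@(1,1) -> caps B=2 W=0

Answer: 2 0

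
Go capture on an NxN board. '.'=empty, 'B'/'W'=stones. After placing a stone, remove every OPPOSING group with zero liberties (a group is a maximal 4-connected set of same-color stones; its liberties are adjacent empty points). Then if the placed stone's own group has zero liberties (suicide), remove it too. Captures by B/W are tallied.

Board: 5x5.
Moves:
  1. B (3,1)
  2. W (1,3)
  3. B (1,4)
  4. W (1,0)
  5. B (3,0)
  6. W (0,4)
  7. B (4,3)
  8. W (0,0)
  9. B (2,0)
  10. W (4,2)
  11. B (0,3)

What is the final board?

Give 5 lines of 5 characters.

Move 1: B@(3,1) -> caps B=0 W=0
Move 2: W@(1,3) -> caps B=0 W=0
Move 3: B@(1,4) -> caps B=0 W=0
Move 4: W@(1,0) -> caps B=0 W=0
Move 5: B@(3,0) -> caps B=0 W=0
Move 6: W@(0,4) -> caps B=0 W=0
Move 7: B@(4,3) -> caps B=0 W=0
Move 8: W@(0,0) -> caps B=0 W=0
Move 9: B@(2,0) -> caps B=0 W=0
Move 10: W@(4,2) -> caps B=0 W=0
Move 11: B@(0,3) -> caps B=1 W=0

Answer: W..B.
W..WB
B....
BB...
..WB.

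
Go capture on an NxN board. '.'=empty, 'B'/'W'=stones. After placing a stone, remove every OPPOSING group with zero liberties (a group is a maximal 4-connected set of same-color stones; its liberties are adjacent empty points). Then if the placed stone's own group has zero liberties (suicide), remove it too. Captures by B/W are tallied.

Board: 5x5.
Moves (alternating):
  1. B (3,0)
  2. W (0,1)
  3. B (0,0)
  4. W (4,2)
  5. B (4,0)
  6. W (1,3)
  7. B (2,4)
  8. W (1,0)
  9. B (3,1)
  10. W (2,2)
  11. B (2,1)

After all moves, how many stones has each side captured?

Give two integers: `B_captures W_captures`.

Answer: 0 1

Derivation:
Move 1: B@(3,0) -> caps B=0 W=0
Move 2: W@(0,1) -> caps B=0 W=0
Move 3: B@(0,0) -> caps B=0 W=0
Move 4: W@(4,2) -> caps B=0 W=0
Move 5: B@(4,0) -> caps B=0 W=0
Move 6: W@(1,3) -> caps B=0 W=0
Move 7: B@(2,4) -> caps B=0 W=0
Move 8: W@(1,0) -> caps B=0 W=1
Move 9: B@(3,1) -> caps B=0 W=1
Move 10: W@(2,2) -> caps B=0 W=1
Move 11: B@(2,1) -> caps B=0 W=1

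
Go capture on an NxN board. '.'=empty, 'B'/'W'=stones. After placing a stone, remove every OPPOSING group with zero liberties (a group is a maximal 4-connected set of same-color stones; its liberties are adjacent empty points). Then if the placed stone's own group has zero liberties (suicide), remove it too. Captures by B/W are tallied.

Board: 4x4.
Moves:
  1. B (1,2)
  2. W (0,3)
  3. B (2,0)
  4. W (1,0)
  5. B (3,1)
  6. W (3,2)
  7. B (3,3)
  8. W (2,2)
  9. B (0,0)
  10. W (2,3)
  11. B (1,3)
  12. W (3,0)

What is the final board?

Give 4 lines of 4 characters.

Answer: B..W
W.BB
B.WW
.BW.

Derivation:
Move 1: B@(1,2) -> caps B=0 W=0
Move 2: W@(0,3) -> caps B=0 W=0
Move 3: B@(2,0) -> caps B=0 W=0
Move 4: W@(1,0) -> caps B=0 W=0
Move 5: B@(3,1) -> caps B=0 W=0
Move 6: W@(3,2) -> caps B=0 W=0
Move 7: B@(3,3) -> caps B=0 W=0
Move 8: W@(2,2) -> caps B=0 W=0
Move 9: B@(0,0) -> caps B=0 W=0
Move 10: W@(2,3) -> caps B=0 W=1
Move 11: B@(1,3) -> caps B=0 W=1
Move 12: W@(3,0) -> caps B=0 W=1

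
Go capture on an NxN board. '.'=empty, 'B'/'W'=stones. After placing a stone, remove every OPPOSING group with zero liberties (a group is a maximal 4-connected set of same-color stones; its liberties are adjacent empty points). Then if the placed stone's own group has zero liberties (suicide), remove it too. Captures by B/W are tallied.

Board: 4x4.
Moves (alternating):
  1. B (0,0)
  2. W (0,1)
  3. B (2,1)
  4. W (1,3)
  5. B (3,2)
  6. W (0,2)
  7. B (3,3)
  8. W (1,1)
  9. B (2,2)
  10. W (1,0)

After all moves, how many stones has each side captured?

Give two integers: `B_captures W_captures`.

Answer: 0 1

Derivation:
Move 1: B@(0,0) -> caps B=0 W=0
Move 2: W@(0,1) -> caps B=0 W=0
Move 3: B@(2,1) -> caps B=0 W=0
Move 4: W@(1,3) -> caps B=0 W=0
Move 5: B@(3,2) -> caps B=0 W=0
Move 6: W@(0,2) -> caps B=0 W=0
Move 7: B@(3,3) -> caps B=0 W=0
Move 8: W@(1,1) -> caps B=0 W=0
Move 9: B@(2,2) -> caps B=0 W=0
Move 10: W@(1,0) -> caps B=0 W=1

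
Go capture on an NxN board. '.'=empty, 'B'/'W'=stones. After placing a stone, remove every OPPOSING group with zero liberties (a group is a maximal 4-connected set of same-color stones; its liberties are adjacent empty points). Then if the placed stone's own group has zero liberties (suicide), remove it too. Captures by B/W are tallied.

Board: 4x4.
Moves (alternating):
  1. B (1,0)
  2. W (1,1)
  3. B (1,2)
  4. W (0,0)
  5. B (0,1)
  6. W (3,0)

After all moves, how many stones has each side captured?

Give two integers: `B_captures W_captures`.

Move 1: B@(1,0) -> caps B=0 W=0
Move 2: W@(1,1) -> caps B=0 W=0
Move 3: B@(1,2) -> caps B=0 W=0
Move 4: W@(0,0) -> caps B=0 W=0
Move 5: B@(0,1) -> caps B=1 W=0
Move 6: W@(3,0) -> caps B=1 W=0

Answer: 1 0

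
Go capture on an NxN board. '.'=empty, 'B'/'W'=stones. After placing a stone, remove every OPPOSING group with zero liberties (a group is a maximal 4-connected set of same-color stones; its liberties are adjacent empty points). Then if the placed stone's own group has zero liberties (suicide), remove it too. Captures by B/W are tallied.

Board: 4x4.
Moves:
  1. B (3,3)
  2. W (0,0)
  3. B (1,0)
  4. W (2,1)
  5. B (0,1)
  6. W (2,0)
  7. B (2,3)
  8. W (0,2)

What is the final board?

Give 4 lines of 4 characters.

Answer: .BW.
B...
WW.B
...B

Derivation:
Move 1: B@(3,3) -> caps B=0 W=0
Move 2: W@(0,0) -> caps B=0 W=0
Move 3: B@(1,0) -> caps B=0 W=0
Move 4: W@(2,1) -> caps B=0 W=0
Move 5: B@(0,1) -> caps B=1 W=0
Move 6: W@(2,0) -> caps B=1 W=0
Move 7: B@(2,3) -> caps B=1 W=0
Move 8: W@(0,2) -> caps B=1 W=0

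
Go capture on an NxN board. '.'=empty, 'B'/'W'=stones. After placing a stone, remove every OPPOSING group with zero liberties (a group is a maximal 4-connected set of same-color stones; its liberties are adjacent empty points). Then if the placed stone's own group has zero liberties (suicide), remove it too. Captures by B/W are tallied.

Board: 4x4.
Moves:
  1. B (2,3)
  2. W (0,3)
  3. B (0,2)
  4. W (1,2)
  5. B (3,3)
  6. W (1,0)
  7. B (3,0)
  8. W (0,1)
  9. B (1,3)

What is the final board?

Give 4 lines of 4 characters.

Answer: .W.W
W.WB
...B
B..B

Derivation:
Move 1: B@(2,3) -> caps B=0 W=0
Move 2: W@(0,3) -> caps B=0 W=0
Move 3: B@(0,2) -> caps B=0 W=0
Move 4: W@(1,2) -> caps B=0 W=0
Move 5: B@(3,3) -> caps B=0 W=0
Move 6: W@(1,0) -> caps B=0 W=0
Move 7: B@(3,0) -> caps B=0 W=0
Move 8: W@(0,1) -> caps B=0 W=1
Move 9: B@(1,3) -> caps B=0 W=1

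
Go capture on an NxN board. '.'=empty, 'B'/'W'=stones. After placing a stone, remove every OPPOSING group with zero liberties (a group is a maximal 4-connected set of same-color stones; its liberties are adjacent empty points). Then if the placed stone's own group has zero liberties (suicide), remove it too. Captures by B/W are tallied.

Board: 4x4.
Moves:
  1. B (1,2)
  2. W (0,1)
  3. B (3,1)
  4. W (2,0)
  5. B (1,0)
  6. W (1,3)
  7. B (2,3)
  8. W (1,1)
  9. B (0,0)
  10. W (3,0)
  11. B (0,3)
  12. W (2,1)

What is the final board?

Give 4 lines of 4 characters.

Move 1: B@(1,2) -> caps B=0 W=0
Move 2: W@(0,1) -> caps B=0 W=0
Move 3: B@(3,1) -> caps B=0 W=0
Move 4: W@(2,0) -> caps B=0 W=0
Move 5: B@(1,0) -> caps B=0 W=0
Move 6: W@(1,3) -> caps B=0 W=0
Move 7: B@(2,3) -> caps B=0 W=0
Move 8: W@(1,1) -> caps B=0 W=0
Move 9: B@(0,0) -> caps B=0 W=0
Move 10: W@(3,0) -> caps B=0 W=0
Move 11: B@(0,3) -> caps B=1 W=0
Move 12: W@(2,1) -> caps B=1 W=0

Answer: .W.B
.WB.
WW.B
WB..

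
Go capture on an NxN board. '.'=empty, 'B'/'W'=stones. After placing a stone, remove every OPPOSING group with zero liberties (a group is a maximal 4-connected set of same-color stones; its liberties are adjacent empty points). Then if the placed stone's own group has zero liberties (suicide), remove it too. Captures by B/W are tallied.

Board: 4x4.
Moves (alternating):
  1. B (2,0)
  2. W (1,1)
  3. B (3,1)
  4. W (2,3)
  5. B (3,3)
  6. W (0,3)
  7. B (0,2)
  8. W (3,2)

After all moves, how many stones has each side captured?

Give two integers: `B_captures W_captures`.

Move 1: B@(2,0) -> caps B=0 W=0
Move 2: W@(1,1) -> caps B=0 W=0
Move 3: B@(3,1) -> caps B=0 W=0
Move 4: W@(2,3) -> caps B=0 W=0
Move 5: B@(3,3) -> caps B=0 W=0
Move 6: W@(0,3) -> caps B=0 W=0
Move 7: B@(0,2) -> caps B=0 W=0
Move 8: W@(3,2) -> caps B=0 W=1

Answer: 0 1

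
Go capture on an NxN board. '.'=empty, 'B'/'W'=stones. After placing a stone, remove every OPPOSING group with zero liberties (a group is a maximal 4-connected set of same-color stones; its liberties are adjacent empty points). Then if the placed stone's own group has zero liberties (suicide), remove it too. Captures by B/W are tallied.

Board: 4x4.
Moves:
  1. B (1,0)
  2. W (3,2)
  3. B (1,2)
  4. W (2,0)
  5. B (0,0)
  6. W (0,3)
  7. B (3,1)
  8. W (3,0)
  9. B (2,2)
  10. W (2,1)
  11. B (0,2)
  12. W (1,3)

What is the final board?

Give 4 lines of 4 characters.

Answer: B.BW
B.BW
WWB.
W.W.

Derivation:
Move 1: B@(1,0) -> caps B=0 W=0
Move 2: W@(3,2) -> caps B=0 W=0
Move 3: B@(1,2) -> caps B=0 W=0
Move 4: W@(2,0) -> caps B=0 W=0
Move 5: B@(0,0) -> caps B=0 W=0
Move 6: W@(0,3) -> caps B=0 W=0
Move 7: B@(3,1) -> caps B=0 W=0
Move 8: W@(3,0) -> caps B=0 W=0
Move 9: B@(2,2) -> caps B=0 W=0
Move 10: W@(2,1) -> caps B=0 W=1
Move 11: B@(0,2) -> caps B=0 W=1
Move 12: W@(1,3) -> caps B=0 W=1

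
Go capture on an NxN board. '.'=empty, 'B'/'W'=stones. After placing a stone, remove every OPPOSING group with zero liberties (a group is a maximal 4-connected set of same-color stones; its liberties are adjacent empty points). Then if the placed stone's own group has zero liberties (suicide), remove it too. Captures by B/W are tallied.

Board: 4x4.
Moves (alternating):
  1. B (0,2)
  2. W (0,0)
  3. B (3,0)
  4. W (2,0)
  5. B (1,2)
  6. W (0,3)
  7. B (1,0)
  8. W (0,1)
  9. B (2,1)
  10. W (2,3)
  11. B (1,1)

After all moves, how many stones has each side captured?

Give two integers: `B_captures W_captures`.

Answer: 3 0

Derivation:
Move 1: B@(0,2) -> caps B=0 W=0
Move 2: W@(0,0) -> caps B=0 W=0
Move 3: B@(3,0) -> caps B=0 W=0
Move 4: W@(2,0) -> caps B=0 W=0
Move 5: B@(1,2) -> caps B=0 W=0
Move 6: W@(0,3) -> caps B=0 W=0
Move 7: B@(1,0) -> caps B=0 W=0
Move 8: W@(0,1) -> caps B=0 W=0
Move 9: B@(2,1) -> caps B=1 W=0
Move 10: W@(2,3) -> caps B=1 W=0
Move 11: B@(1,1) -> caps B=3 W=0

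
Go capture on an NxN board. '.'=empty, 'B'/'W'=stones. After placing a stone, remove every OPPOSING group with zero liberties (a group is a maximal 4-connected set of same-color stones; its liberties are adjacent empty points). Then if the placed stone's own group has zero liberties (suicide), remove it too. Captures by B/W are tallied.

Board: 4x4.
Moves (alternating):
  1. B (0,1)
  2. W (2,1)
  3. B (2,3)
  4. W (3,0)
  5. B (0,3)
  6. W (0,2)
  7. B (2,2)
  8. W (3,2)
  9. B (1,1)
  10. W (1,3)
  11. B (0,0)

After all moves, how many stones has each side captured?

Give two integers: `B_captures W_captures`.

Move 1: B@(0,1) -> caps B=0 W=0
Move 2: W@(2,1) -> caps B=0 W=0
Move 3: B@(2,3) -> caps B=0 W=0
Move 4: W@(3,0) -> caps B=0 W=0
Move 5: B@(0,3) -> caps B=0 W=0
Move 6: W@(0,2) -> caps B=0 W=0
Move 7: B@(2,2) -> caps B=0 W=0
Move 8: W@(3,2) -> caps B=0 W=0
Move 9: B@(1,1) -> caps B=0 W=0
Move 10: W@(1,3) -> caps B=0 W=1
Move 11: B@(0,0) -> caps B=0 W=1

Answer: 0 1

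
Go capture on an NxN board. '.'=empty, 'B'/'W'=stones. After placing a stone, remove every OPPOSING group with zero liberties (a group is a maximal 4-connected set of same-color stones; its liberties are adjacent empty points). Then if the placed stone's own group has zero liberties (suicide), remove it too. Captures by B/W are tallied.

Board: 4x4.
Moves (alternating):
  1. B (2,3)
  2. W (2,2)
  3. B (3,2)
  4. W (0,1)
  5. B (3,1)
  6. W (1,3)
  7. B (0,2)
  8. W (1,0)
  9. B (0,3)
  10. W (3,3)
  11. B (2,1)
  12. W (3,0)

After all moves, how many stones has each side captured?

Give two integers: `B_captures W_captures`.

Answer: 0 1

Derivation:
Move 1: B@(2,3) -> caps B=0 W=0
Move 2: W@(2,2) -> caps B=0 W=0
Move 3: B@(3,2) -> caps B=0 W=0
Move 4: W@(0,1) -> caps B=0 W=0
Move 5: B@(3,1) -> caps B=0 W=0
Move 6: W@(1,3) -> caps B=0 W=0
Move 7: B@(0,2) -> caps B=0 W=0
Move 8: W@(1,0) -> caps B=0 W=0
Move 9: B@(0,3) -> caps B=0 W=0
Move 10: W@(3,3) -> caps B=0 W=1
Move 11: B@(2,1) -> caps B=0 W=1
Move 12: W@(3,0) -> caps B=0 W=1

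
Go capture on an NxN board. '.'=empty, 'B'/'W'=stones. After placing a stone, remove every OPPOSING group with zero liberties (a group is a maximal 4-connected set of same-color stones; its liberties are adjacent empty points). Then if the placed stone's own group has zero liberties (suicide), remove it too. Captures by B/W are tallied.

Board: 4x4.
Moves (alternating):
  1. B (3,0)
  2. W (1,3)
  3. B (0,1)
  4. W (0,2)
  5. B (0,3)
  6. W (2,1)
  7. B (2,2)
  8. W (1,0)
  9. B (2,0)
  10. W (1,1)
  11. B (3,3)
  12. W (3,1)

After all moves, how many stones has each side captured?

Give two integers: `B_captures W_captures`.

Move 1: B@(3,0) -> caps B=0 W=0
Move 2: W@(1,3) -> caps B=0 W=0
Move 3: B@(0,1) -> caps B=0 W=0
Move 4: W@(0,2) -> caps B=0 W=0
Move 5: B@(0,3) -> caps B=0 W=0
Move 6: W@(2,1) -> caps B=0 W=0
Move 7: B@(2,2) -> caps B=0 W=0
Move 8: W@(1,0) -> caps B=0 W=0
Move 9: B@(2,0) -> caps B=0 W=0
Move 10: W@(1,1) -> caps B=0 W=0
Move 11: B@(3,3) -> caps B=0 W=0
Move 12: W@(3,1) -> caps B=0 W=2

Answer: 0 2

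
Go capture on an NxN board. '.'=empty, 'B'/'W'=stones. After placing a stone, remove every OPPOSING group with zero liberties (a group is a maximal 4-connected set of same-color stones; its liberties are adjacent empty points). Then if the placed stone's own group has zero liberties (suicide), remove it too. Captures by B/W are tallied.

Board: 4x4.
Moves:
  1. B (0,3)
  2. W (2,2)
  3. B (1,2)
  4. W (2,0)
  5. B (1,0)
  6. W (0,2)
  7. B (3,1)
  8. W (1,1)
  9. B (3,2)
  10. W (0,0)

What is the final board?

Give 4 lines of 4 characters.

Move 1: B@(0,3) -> caps B=0 W=0
Move 2: W@(2,2) -> caps B=0 W=0
Move 3: B@(1,2) -> caps B=0 W=0
Move 4: W@(2,0) -> caps B=0 W=0
Move 5: B@(1,0) -> caps B=0 W=0
Move 6: W@(0,2) -> caps B=0 W=0
Move 7: B@(3,1) -> caps B=0 W=0
Move 8: W@(1,1) -> caps B=0 W=0
Move 9: B@(3,2) -> caps B=0 W=0
Move 10: W@(0,0) -> caps B=0 W=1

Answer: W.WB
.WB.
W.W.
.BB.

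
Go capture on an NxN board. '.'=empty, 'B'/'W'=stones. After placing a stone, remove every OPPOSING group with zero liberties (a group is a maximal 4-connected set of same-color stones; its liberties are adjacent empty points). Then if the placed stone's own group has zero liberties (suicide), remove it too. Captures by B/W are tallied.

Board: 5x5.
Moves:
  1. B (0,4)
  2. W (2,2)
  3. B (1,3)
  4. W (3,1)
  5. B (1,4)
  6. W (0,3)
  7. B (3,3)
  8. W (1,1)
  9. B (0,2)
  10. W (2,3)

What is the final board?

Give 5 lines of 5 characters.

Answer: ..B.B
.W.BB
..WW.
.W.B.
.....

Derivation:
Move 1: B@(0,4) -> caps B=0 W=0
Move 2: W@(2,2) -> caps B=0 W=0
Move 3: B@(1,3) -> caps B=0 W=0
Move 4: W@(3,1) -> caps B=0 W=0
Move 5: B@(1,4) -> caps B=0 W=0
Move 6: W@(0,3) -> caps B=0 W=0
Move 7: B@(3,3) -> caps B=0 W=0
Move 8: W@(1,1) -> caps B=0 W=0
Move 9: B@(0,2) -> caps B=1 W=0
Move 10: W@(2,3) -> caps B=1 W=0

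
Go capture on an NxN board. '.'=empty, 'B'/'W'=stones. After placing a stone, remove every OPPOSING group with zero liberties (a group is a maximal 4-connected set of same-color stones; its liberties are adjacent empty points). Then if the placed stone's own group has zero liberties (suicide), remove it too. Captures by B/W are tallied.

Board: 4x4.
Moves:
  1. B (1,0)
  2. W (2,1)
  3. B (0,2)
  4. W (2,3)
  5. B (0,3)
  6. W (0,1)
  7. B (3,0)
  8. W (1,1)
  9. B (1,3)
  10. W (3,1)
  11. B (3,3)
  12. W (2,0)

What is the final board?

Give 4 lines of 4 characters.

Answer: .WBB
BW.B
WW.W
.W.B

Derivation:
Move 1: B@(1,0) -> caps B=0 W=0
Move 2: W@(2,1) -> caps B=0 W=0
Move 3: B@(0,2) -> caps B=0 W=0
Move 4: W@(2,3) -> caps B=0 W=0
Move 5: B@(0,3) -> caps B=0 W=0
Move 6: W@(0,1) -> caps B=0 W=0
Move 7: B@(3,0) -> caps B=0 W=0
Move 8: W@(1,1) -> caps B=0 W=0
Move 9: B@(1,3) -> caps B=0 W=0
Move 10: W@(3,1) -> caps B=0 W=0
Move 11: B@(3,3) -> caps B=0 W=0
Move 12: W@(2,0) -> caps B=0 W=1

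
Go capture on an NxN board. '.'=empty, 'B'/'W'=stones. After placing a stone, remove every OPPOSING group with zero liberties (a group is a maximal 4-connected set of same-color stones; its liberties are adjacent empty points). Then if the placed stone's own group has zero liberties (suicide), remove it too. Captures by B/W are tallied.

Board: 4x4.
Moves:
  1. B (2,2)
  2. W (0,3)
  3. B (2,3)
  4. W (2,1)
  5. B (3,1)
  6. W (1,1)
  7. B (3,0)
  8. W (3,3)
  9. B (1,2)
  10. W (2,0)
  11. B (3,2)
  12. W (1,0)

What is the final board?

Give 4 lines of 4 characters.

Move 1: B@(2,2) -> caps B=0 W=0
Move 2: W@(0,3) -> caps B=0 W=0
Move 3: B@(2,3) -> caps B=0 W=0
Move 4: W@(2,1) -> caps B=0 W=0
Move 5: B@(3,1) -> caps B=0 W=0
Move 6: W@(1,1) -> caps B=0 W=0
Move 7: B@(3,0) -> caps B=0 W=0
Move 8: W@(3,3) -> caps B=0 W=0
Move 9: B@(1,2) -> caps B=0 W=0
Move 10: W@(2,0) -> caps B=0 W=0
Move 11: B@(3,2) -> caps B=1 W=0
Move 12: W@(1,0) -> caps B=1 W=0

Answer: ...W
WWB.
WWBB
BBB.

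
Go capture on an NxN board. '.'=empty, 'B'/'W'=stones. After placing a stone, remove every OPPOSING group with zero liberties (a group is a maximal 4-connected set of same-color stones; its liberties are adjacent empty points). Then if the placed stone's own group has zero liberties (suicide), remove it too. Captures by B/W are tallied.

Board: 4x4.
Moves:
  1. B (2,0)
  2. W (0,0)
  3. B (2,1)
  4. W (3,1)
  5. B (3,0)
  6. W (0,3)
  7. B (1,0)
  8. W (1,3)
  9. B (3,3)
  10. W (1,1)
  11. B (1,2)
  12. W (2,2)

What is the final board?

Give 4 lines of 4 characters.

Answer: W..W
.WBW
..W.
.W.B

Derivation:
Move 1: B@(2,0) -> caps B=0 W=0
Move 2: W@(0,0) -> caps B=0 W=0
Move 3: B@(2,1) -> caps B=0 W=0
Move 4: W@(3,1) -> caps B=0 W=0
Move 5: B@(3,0) -> caps B=0 W=0
Move 6: W@(0,3) -> caps B=0 W=0
Move 7: B@(1,0) -> caps B=0 W=0
Move 8: W@(1,3) -> caps B=0 W=0
Move 9: B@(3,3) -> caps B=0 W=0
Move 10: W@(1,1) -> caps B=0 W=0
Move 11: B@(1,2) -> caps B=0 W=0
Move 12: W@(2,2) -> caps B=0 W=4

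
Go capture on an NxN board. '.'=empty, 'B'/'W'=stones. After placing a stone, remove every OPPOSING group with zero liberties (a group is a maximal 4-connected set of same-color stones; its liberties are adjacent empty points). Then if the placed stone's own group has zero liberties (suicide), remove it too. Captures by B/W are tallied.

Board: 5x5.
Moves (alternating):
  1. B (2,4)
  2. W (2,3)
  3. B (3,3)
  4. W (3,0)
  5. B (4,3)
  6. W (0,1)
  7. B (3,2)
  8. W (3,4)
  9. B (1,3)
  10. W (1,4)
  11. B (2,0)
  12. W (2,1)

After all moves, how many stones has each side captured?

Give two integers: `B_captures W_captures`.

Answer: 0 1

Derivation:
Move 1: B@(2,4) -> caps B=0 W=0
Move 2: W@(2,3) -> caps B=0 W=0
Move 3: B@(3,3) -> caps B=0 W=0
Move 4: W@(3,0) -> caps B=0 W=0
Move 5: B@(4,3) -> caps B=0 W=0
Move 6: W@(0,1) -> caps B=0 W=0
Move 7: B@(3,2) -> caps B=0 W=0
Move 8: W@(3,4) -> caps B=0 W=0
Move 9: B@(1,3) -> caps B=0 W=0
Move 10: W@(1,4) -> caps B=0 W=1
Move 11: B@(2,0) -> caps B=0 W=1
Move 12: W@(2,1) -> caps B=0 W=1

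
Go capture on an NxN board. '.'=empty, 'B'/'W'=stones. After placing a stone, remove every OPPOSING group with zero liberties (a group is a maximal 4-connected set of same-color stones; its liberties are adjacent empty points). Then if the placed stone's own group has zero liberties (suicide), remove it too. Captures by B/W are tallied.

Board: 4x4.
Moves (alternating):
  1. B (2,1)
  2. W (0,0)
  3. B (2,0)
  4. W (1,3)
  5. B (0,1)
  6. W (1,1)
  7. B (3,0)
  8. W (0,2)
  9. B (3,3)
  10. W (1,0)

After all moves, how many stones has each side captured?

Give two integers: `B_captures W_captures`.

Answer: 0 1

Derivation:
Move 1: B@(2,1) -> caps B=0 W=0
Move 2: W@(0,0) -> caps B=0 W=0
Move 3: B@(2,0) -> caps B=0 W=0
Move 4: W@(1,3) -> caps B=0 W=0
Move 5: B@(0,1) -> caps B=0 W=0
Move 6: W@(1,1) -> caps B=0 W=0
Move 7: B@(3,0) -> caps B=0 W=0
Move 8: W@(0,2) -> caps B=0 W=1
Move 9: B@(3,3) -> caps B=0 W=1
Move 10: W@(1,0) -> caps B=0 W=1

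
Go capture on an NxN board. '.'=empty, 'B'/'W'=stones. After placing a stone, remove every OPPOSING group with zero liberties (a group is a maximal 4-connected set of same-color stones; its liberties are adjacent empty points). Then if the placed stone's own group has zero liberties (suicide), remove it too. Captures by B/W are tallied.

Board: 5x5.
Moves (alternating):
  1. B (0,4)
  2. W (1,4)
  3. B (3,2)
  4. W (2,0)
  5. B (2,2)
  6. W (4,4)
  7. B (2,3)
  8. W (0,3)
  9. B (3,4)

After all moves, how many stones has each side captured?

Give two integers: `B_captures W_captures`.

Answer: 0 1

Derivation:
Move 1: B@(0,4) -> caps B=0 W=0
Move 2: W@(1,4) -> caps B=0 W=0
Move 3: B@(3,2) -> caps B=0 W=0
Move 4: W@(2,0) -> caps B=0 W=0
Move 5: B@(2,2) -> caps B=0 W=0
Move 6: W@(4,4) -> caps B=0 W=0
Move 7: B@(2,3) -> caps B=0 W=0
Move 8: W@(0,3) -> caps B=0 W=1
Move 9: B@(3,4) -> caps B=0 W=1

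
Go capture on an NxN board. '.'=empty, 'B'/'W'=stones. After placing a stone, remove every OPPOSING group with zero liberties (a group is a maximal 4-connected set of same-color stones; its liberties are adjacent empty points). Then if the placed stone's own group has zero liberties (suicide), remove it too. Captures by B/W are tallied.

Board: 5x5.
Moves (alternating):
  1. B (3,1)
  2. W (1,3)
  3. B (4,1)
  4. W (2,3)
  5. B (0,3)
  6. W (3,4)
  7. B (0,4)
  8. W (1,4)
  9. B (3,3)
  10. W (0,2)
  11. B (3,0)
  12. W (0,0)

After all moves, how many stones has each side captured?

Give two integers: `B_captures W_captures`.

Move 1: B@(3,1) -> caps B=0 W=0
Move 2: W@(1,3) -> caps B=0 W=0
Move 3: B@(4,1) -> caps B=0 W=0
Move 4: W@(2,3) -> caps B=0 W=0
Move 5: B@(0,3) -> caps B=0 W=0
Move 6: W@(3,4) -> caps B=0 W=0
Move 7: B@(0,4) -> caps B=0 W=0
Move 8: W@(1,4) -> caps B=0 W=0
Move 9: B@(3,3) -> caps B=0 W=0
Move 10: W@(0,2) -> caps B=0 W=2
Move 11: B@(3,0) -> caps B=0 W=2
Move 12: W@(0,0) -> caps B=0 W=2

Answer: 0 2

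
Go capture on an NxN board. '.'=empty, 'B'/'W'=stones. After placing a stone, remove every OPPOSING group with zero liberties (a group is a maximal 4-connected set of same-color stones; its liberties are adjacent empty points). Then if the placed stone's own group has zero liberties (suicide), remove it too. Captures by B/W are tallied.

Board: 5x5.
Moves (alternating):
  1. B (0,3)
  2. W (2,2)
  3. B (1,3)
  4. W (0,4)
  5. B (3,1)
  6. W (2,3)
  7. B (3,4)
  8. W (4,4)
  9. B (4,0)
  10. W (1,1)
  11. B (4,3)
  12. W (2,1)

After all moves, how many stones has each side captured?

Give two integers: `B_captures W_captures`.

Answer: 1 0

Derivation:
Move 1: B@(0,3) -> caps B=0 W=0
Move 2: W@(2,2) -> caps B=0 W=0
Move 3: B@(1,3) -> caps B=0 W=0
Move 4: W@(0,4) -> caps B=0 W=0
Move 5: B@(3,1) -> caps B=0 W=0
Move 6: W@(2,3) -> caps B=0 W=0
Move 7: B@(3,4) -> caps B=0 W=0
Move 8: W@(4,4) -> caps B=0 W=0
Move 9: B@(4,0) -> caps B=0 W=0
Move 10: W@(1,1) -> caps B=0 W=0
Move 11: B@(4,3) -> caps B=1 W=0
Move 12: W@(2,1) -> caps B=1 W=0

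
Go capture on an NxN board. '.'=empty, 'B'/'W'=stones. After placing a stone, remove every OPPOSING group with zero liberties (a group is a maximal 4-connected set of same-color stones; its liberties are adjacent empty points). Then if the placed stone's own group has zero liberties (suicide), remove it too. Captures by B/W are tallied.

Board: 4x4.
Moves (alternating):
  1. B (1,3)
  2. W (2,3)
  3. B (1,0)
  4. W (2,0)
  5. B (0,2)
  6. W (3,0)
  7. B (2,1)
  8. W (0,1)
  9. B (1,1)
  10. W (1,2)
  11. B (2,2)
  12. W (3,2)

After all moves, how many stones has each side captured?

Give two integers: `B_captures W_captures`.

Move 1: B@(1,3) -> caps B=0 W=0
Move 2: W@(2,3) -> caps B=0 W=0
Move 3: B@(1,0) -> caps B=0 W=0
Move 4: W@(2,0) -> caps B=0 W=0
Move 5: B@(0,2) -> caps B=0 W=0
Move 6: W@(3,0) -> caps B=0 W=0
Move 7: B@(2,1) -> caps B=0 W=0
Move 8: W@(0,1) -> caps B=0 W=0
Move 9: B@(1,1) -> caps B=0 W=0
Move 10: W@(1,2) -> caps B=0 W=0
Move 11: B@(2,2) -> caps B=1 W=0
Move 12: W@(3,2) -> caps B=1 W=0

Answer: 1 0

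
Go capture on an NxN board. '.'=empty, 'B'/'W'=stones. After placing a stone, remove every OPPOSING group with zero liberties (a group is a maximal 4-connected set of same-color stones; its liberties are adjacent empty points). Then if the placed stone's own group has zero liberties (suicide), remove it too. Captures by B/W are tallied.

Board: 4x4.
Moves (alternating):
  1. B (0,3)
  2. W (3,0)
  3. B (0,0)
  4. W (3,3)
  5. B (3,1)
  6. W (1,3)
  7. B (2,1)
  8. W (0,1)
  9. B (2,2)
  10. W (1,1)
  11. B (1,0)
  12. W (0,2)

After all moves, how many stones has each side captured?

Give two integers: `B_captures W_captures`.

Move 1: B@(0,3) -> caps B=0 W=0
Move 2: W@(3,0) -> caps B=0 W=0
Move 3: B@(0,0) -> caps B=0 W=0
Move 4: W@(3,3) -> caps B=0 W=0
Move 5: B@(3,1) -> caps B=0 W=0
Move 6: W@(1,3) -> caps B=0 W=0
Move 7: B@(2,1) -> caps B=0 W=0
Move 8: W@(0,1) -> caps B=0 W=0
Move 9: B@(2,2) -> caps B=0 W=0
Move 10: W@(1,1) -> caps B=0 W=0
Move 11: B@(1,0) -> caps B=0 W=0
Move 12: W@(0,2) -> caps B=0 W=1

Answer: 0 1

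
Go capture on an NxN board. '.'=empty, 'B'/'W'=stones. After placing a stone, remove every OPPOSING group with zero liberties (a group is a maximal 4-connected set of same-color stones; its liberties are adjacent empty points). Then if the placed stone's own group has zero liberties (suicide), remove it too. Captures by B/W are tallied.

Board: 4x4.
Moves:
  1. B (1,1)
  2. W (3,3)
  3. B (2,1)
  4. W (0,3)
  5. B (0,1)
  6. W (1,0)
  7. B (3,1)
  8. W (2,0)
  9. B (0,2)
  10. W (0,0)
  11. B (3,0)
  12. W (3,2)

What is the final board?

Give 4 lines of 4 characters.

Move 1: B@(1,1) -> caps B=0 W=0
Move 2: W@(3,3) -> caps B=0 W=0
Move 3: B@(2,1) -> caps B=0 W=0
Move 4: W@(0,3) -> caps B=0 W=0
Move 5: B@(0,1) -> caps B=0 W=0
Move 6: W@(1,0) -> caps B=0 W=0
Move 7: B@(3,1) -> caps B=0 W=0
Move 8: W@(2,0) -> caps B=0 W=0
Move 9: B@(0,2) -> caps B=0 W=0
Move 10: W@(0,0) -> caps B=0 W=0
Move 11: B@(3,0) -> caps B=3 W=0
Move 12: W@(3,2) -> caps B=3 W=0

Answer: .BBW
.B..
.B..
BBWW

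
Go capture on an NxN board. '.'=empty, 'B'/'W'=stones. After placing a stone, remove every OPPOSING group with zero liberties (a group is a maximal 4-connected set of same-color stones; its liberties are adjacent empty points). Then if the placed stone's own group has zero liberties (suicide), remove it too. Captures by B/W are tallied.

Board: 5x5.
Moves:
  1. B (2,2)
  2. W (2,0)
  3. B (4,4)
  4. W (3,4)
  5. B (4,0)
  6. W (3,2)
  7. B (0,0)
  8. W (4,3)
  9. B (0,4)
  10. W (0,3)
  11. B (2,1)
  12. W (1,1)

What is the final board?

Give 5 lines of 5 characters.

Answer: B..WB
.W...
WBB..
..W.W
B..W.

Derivation:
Move 1: B@(2,2) -> caps B=0 W=0
Move 2: W@(2,0) -> caps B=0 W=0
Move 3: B@(4,4) -> caps B=0 W=0
Move 4: W@(3,4) -> caps B=0 W=0
Move 5: B@(4,0) -> caps B=0 W=0
Move 6: W@(3,2) -> caps B=0 W=0
Move 7: B@(0,0) -> caps B=0 W=0
Move 8: W@(4,3) -> caps B=0 W=1
Move 9: B@(0,4) -> caps B=0 W=1
Move 10: W@(0,3) -> caps B=0 W=1
Move 11: B@(2,1) -> caps B=0 W=1
Move 12: W@(1,1) -> caps B=0 W=1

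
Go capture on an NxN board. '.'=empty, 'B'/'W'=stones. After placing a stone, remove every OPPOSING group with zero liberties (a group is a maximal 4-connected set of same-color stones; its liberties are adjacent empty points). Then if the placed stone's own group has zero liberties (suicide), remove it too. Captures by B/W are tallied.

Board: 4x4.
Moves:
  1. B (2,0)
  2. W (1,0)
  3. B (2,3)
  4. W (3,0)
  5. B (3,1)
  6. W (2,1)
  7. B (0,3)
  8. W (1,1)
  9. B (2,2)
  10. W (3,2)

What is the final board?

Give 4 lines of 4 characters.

Answer: ...B
WW..
BWBB
.BW.

Derivation:
Move 1: B@(2,0) -> caps B=0 W=0
Move 2: W@(1,0) -> caps B=0 W=0
Move 3: B@(2,3) -> caps B=0 W=0
Move 4: W@(3,0) -> caps B=0 W=0
Move 5: B@(3,1) -> caps B=1 W=0
Move 6: W@(2,1) -> caps B=1 W=0
Move 7: B@(0,3) -> caps B=1 W=0
Move 8: W@(1,1) -> caps B=1 W=0
Move 9: B@(2,2) -> caps B=1 W=0
Move 10: W@(3,2) -> caps B=1 W=0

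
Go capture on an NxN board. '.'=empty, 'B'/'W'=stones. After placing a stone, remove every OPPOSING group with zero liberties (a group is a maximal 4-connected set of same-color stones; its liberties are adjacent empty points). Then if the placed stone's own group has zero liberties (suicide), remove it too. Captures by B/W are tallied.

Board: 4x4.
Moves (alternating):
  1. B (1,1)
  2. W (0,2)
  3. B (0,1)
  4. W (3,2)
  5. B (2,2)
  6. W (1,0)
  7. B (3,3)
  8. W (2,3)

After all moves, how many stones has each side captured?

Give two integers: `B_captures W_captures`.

Answer: 0 1

Derivation:
Move 1: B@(1,1) -> caps B=0 W=0
Move 2: W@(0,2) -> caps B=0 W=0
Move 3: B@(0,1) -> caps B=0 W=0
Move 4: W@(3,2) -> caps B=0 W=0
Move 5: B@(2,2) -> caps B=0 W=0
Move 6: W@(1,0) -> caps B=0 W=0
Move 7: B@(3,3) -> caps B=0 W=0
Move 8: W@(2,3) -> caps B=0 W=1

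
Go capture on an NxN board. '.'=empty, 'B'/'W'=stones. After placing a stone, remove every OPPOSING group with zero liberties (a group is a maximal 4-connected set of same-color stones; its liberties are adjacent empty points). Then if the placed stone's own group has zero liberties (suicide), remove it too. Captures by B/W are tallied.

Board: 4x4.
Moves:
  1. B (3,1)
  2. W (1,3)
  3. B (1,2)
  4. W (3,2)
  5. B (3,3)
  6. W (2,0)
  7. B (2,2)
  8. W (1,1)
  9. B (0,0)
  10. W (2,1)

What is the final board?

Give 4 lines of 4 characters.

Move 1: B@(3,1) -> caps B=0 W=0
Move 2: W@(1,3) -> caps B=0 W=0
Move 3: B@(1,2) -> caps B=0 W=0
Move 4: W@(3,2) -> caps B=0 W=0
Move 5: B@(3,3) -> caps B=0 W=0
Move 6: W@(2,0) -> caps B=0 W=0
Move 7: B@(2,2) -> caps B=1 W=0
Move 8: W@(1,1) -> caps B=1 W=0
Move 9: B@(0,0) -> caps B=1 W=0
Move 10: W@(2,1) -> caps B=1 W=0

Answer: B...
.WBW
WWB.
.B.B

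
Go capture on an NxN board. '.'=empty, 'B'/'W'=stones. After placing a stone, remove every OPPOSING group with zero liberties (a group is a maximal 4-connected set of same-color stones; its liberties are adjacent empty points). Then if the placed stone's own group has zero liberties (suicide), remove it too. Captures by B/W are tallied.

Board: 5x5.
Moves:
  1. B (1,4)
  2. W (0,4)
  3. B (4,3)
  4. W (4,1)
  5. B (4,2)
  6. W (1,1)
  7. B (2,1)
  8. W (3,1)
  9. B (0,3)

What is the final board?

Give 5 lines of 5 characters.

Answer: ...B.
.W..B
.B...
.W...
.WBB.

Derivation:
Move 1: B@(1,4) -> caps B=0 W=0
Move 2: W@(0,4) -> caps B=0 W=0
Move 3: B@(4,3) -> caps B=0 W=0
Move 4: W@(4,1) -> caps B=0 W=0
Move 5: B@(4,2) -> caps B=0 W=0
Move 6: W@(1,1) -> caps B=0 W=0
Move 7: B@(2,1) -> caps B=0 W=0
Move 8: W@(3,1) -> caps B=0 W=0
Move 9: B@(0,3) -> caps B=1 W=0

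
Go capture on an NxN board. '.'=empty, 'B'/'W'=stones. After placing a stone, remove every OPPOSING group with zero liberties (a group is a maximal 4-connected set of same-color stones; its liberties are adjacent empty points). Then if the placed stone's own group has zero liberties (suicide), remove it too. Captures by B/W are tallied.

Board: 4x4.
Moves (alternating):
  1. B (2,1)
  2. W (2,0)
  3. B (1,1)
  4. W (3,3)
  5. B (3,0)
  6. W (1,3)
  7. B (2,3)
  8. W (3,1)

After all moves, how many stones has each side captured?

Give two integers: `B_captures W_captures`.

Move 1: B@(2,1) -> caps B=0 W=0
Move 2: W@(2,0) -> caps B=0 W=0
Move 3: B@(1,1) -> caps B=0 W=0
Move 4: W@(3,3) -> caps B=0 W=0
Move 5: B@(3,0) -> caps B=0 W=0
Move 6: W@(1,3) -> caps B=0 W=0
Move 7: B@(2,3) -> caps B=0 W=0
Move 8: W@(3,1) -> caps B=0 W=1

Answer: 0 1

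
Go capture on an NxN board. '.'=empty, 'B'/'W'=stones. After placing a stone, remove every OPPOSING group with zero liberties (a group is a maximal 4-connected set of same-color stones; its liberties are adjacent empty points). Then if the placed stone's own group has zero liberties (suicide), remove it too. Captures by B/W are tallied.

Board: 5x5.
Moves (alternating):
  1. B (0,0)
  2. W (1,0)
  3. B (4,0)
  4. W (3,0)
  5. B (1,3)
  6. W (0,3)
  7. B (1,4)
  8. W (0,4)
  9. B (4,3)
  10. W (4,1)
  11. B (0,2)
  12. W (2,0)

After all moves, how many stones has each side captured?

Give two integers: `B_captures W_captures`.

Move 1: B@(0,0) -> caps B=0 W=0
Move 2: W@(1,0) -> caps B=0 W=0
Move 3: B@(4,0) -> caps B=0 W=0
Move 4: W@(3,0) -> caps B=0 W=0
Move 5: B@(1,3) -> caps B=0 W=0
Move 6: W@(0,3) -> caps B=0 W=0
Move 7: B@(1,4) -> caps B=0 W=0
Move 8: W@(0,4) -> caps B=0 W=0
Move 9: B@(4,3) -> caps B=0 W=0
Move 10: W@(4,1) -> caps B=0 W=1
Move 11: B@(0,2) -> caps B=2 W=1
Move 12: W@(2,0) -> caps B=2 W=1

Answer: 2 1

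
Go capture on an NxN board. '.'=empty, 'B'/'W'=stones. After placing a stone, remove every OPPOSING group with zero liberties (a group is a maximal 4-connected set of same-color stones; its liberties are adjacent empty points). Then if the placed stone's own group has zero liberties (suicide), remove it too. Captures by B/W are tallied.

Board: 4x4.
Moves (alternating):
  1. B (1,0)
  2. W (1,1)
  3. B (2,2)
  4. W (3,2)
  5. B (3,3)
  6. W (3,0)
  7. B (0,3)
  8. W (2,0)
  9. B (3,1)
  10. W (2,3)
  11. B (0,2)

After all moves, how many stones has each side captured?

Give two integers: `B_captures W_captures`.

Move 1: B@(1,0) -> caps B=0 W=0
Move 2: W@(1,1) -> caps B=0 W=0
Move 3: B@(2,2) -> caps B=0 W=0
Move 4: W@(3,2) -> caps B=0 W=0
Move 5: B@(3,3) -> caps B=0 W=0
Move 6: W@(3,0) -> caps B=0 W=0
Move 7: B@(0,3) -> caps B=0 W=0
Move 8: W@(2,0) -> caps B=0 W=0
Move 9: B@(3,1) -> caps B=1 W=0
Move 10: W@(2,3) -> caps B=1 W=0
Move 11: B@(0,2) -> caps B=1 W=0

Answer: 1 0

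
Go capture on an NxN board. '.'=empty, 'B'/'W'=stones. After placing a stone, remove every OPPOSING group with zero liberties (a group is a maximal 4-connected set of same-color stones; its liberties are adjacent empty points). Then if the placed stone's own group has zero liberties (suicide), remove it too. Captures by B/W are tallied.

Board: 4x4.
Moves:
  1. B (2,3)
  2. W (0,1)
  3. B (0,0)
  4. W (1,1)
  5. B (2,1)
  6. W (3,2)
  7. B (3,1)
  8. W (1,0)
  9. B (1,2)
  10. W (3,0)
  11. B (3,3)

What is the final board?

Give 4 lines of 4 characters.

Move 1: B@(2,3) -> caps B=0 W=0
Move 2: W@(0,1) -> caps B=0 W=0
Move 3: B@(0,0) -> caps B=0 W=0
Move 4: W@(1,1) -> caps B=0 W=0
Move 5: B@(2,1) -> caps B=0 W=0
Move 6: W@(3,2) -> caps B=0 W=0
Move 7: B@(3,1) -> caps B=0 W=0
Move 8: W@(1,0) -> caps B=0 W=1
Move 9: B@(1,2) -> caps B=0 W=1
Move 10: W@(3,0) -> caps B=0 W=1
Move 11: B@(3,3) -> caps B=0 W=1

Answer: .W..
WWB.
.B.B
WBWB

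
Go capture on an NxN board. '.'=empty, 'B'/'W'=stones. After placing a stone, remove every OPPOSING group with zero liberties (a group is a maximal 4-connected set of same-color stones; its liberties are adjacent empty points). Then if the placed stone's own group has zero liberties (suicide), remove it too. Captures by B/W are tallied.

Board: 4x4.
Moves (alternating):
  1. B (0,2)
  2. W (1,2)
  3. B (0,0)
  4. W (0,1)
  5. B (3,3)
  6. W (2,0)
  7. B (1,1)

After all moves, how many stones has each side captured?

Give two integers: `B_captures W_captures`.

Move 1: B@(0,2) -> caps B=0 W=0
Move 2: W@(1,2) -> caps B=0 W=0
Move 3: B@(0,0) -> caps B=0 W=0
Move 4: W@(0,1) -> caps B=0 W=0
Move 5: B@(3,3) -> caps B=0 W=0
Move 6: W@(2,0) -> caps B=0 W=0
Move 7: B@(1,1) -> caps B=1 W=0

Answer: 1 0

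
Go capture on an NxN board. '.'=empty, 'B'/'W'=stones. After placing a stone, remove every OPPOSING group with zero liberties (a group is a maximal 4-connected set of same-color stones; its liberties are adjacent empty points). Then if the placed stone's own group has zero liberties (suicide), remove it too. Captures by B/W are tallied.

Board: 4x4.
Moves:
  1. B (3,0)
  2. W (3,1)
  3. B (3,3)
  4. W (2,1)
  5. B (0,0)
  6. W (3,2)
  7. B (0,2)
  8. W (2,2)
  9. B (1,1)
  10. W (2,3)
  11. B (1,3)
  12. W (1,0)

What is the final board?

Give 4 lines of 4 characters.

Move 1: B@(3,0) -> caps B=0 W=0
Move 2: W@(3,1) -> caps B=0 W=0
Move 3: B@(3,3) -> caps B=0 W=0
Move 4: W@(2,1) -> caps B=0 W=0
Move 5: B@(0,0) -> caps B=0 W=0
Move 6: W@(3,2) -> caps B=0 W=0
Move 7: B@(0,2) -> caps B=0 W=0
Move 8: W@(2,2) -> caps B=0 W=0
Move 9: B@(1,1) -> caps B=0 W=0
Move 10: W@(2,3) -> caps B=0 W=1
Move 11: B@(1,3) -> caps B=0 W=1
Move 12: W@(1,0) -> caps B=0 W=1

Answer: B.B.
WB.B
.WWW
BWW.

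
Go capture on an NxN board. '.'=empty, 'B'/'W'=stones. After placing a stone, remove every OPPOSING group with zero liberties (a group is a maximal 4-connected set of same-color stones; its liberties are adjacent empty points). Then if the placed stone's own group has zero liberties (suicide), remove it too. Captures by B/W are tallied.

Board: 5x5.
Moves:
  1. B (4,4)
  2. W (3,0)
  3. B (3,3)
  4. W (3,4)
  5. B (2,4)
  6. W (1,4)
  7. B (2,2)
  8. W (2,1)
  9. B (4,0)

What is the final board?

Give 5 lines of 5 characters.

Answer: .....
....W
.WB.B
W..B.
B...B

Derivation:
Move 1: B@(4,4) -> caps B=0 W=0
Move 2: W@(3,0) -> caps B=0 W=0
Move 3: B@(3,3) -> caps B=0 W=0
Move 4: W@(3,4) -> caps B=0 W=0
Move 5: B@(2,4) -> caps B=1 W=0
Move 6: W@(1,4) -> caps B=1 W=0
Move 7: B@(2,2) -> caps B=1 W=0
Move 8: W@(2,1) -> caps B=1 W=0
Move 9: B@(4,0) -> caps B=1 W=0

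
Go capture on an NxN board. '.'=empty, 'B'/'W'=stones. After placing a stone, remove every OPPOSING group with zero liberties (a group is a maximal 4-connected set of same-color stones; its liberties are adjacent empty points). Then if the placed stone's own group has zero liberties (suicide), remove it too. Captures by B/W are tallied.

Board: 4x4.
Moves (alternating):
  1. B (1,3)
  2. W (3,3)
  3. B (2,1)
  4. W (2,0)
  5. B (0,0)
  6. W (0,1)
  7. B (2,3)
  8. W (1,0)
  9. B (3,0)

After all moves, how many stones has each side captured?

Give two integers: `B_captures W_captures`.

Move 1: B@(1,3) -> caps B=0 W=0
Move 2: W@(3,3) -> caps B=0 W=0
Move 3: B@(2,1) -> caps B=0 W=0
Move 4: W@(2,0) -> caps B=0 W=0
Move 5: B@(0,0) -> caps B=0 W=0
Move 6: W@(0,1) -> caps B=0 W=0
Move 7: B@(2,3) -> caps B=0 W=0
Move 8: W@(1,0) -> caps B=0 W=1
Move 9: B@(3,0) -> caps B=0 W=1

Answer: 0 1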